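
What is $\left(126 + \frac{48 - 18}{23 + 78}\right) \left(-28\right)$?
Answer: $- \frac{357168}{101} \approx -3536.3$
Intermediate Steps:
$\left(126 + \frac{48 - 18}{23 + 78}\right) \left(-28\right) = \left(126 + \frac{48 + \left(-22 + 4\right)}{101}\right) \left(-28\right) = \left(126 + \left(48 - 18\right) \frac{1}{101}\right) \left(-28\right) = \left(126 + 30 \cdot \frac{1}{101}\right) \left(-28\right) = \left(126 + \frac{30}{101}\right) \left(-28\right) = \frac{12756}{101} \left(-28\right) = - \frac{357168}{101}$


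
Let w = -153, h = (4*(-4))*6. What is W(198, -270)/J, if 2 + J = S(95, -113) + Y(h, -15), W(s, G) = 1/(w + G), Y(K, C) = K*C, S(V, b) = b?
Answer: -1/560475 ≈ -1.7842e-6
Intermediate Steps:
h = -96 (h = -16*6 = -96)
Y(K, C) = C*K
W(s, G) = 1/(-153 + G)
J = 1325 (J = -2 + (-113 - 15*(-96)) = -2 + (-113 + 1440) = -2 + 1327 = 1325)
W(198, -270)/J = 1/(-153 - 270*1325) = (1/1325)/(-423) = -1/423*1/1325 = -1/560475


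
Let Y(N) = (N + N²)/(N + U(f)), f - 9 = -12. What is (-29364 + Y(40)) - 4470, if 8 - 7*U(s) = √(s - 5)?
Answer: -350411466/10369 + 2870*I*√2/10369 ≈ -33794.0 + 0.39144*I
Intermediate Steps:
f = -3 (f = 9 - 12 = -3)
U(s) = 8/7 - √(-5 + s)/7 (U(s) = 8/7 - √(s - 5)/7 = 8/7 - √(-5 + s)/7)
Y(N) = (N + N²)/(8/7 + N - 2*I*√2/7) (Y(N) = (N + N²)/(N + (8/7 - √(-5 - 3)/7)) = (N + N²)/(N + (8/7 - 2*I*√2/7)) = (N + N²)/(8/7 + N - 2*I*√2/7))
(-29364 + Y(40)) - 4470 = (-29364 + 7*40*(1 + 40)/(8 + 7*40 - 2*I*√2)) - 4470 = (-29364 + 7*40*41/(8 + 280 - 2*I*√2)) - 4470 = (-29364 + 7*40*41/(288 - 2*I*√2)) - 4470 = (-29364 + 11480/(288 - 2*I*√2)) - 4470 = -33834 + 11480/(288 - 2*I*√2)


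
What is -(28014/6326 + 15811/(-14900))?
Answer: -158694107/47128700 ≈ -3.3672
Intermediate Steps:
-(28014/6326 + 15811/(-14900)) = -(28014*(1/6326) + 15811*(-1/14900)) = -(14007/3163 - 15811/14900) = -1*158694107/47128700 = -158694107/47128700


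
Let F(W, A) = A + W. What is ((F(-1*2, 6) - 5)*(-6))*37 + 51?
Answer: 273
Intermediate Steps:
((F(-1*2, 6) - 5)*(-6))*37 + 51 = (((6 - 1*2) - 5)*(-6))*37 + 51 = (((6 - 2) - 5)*(-6))*37 + 51 = ((4 - 5)*(-6))*37 + 51 = -1*(-6)*37 + 51 = 6*37 + 51 = 222 + 51 = 273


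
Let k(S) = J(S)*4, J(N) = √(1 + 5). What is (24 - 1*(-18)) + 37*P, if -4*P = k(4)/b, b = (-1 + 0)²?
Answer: 42 - 37*√6 ≈ -48.631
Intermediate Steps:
J(N) = √6
k(S) = 4*√6 (k(S) = √6*4 = 4*√6)
b = 1 (b = (-1)² = 1)
P = -√6 (P = -4*√6/(4*1) = -4*√6/4 = -√6 ≈ -2.4495)
(24 - 1*(-18)) + 37*P = (24 - 1*(-18)) + 37*(-√6) = (24 + 18) - 37*√6 = 42 - 37*√6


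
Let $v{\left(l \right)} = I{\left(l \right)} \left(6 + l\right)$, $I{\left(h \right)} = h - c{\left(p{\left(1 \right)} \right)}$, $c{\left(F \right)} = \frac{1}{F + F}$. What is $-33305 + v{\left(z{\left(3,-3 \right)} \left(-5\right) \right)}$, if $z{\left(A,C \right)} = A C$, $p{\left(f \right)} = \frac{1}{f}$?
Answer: $- \frac{62071}{2} \approx -31036.0$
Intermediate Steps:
$c{\left(F \right)} = \frac{1}{2 F}$
$I{\left(h \right)} = - \frac{1}{2} + h$ ($I{\left(h \right)} = h - \frac{1}{2 \cdot 1^{-1}} = h - \frac{1}{2 \cdot 1} = h - \frac{1}{2} \cdot 1 = h - \frac{1}{2} = - \frac{1}{2} + h$)
$v{\left(l \right)} = \left(6 + l\right) \left(- \frac{1}{2} + l\right)$ ($v{\left(l \right)} = \left(- \frac{1}{2} + l\right) \left(6 + l\right) = \left(6 + l\right) \left(- \frac{1}{2} + l\right)$)
$-33305 + v{\left(z{\left(3,-3 \right)} \left(-5\right) \right)} = -33305 + \frac{\left(-1 + 2 \cdot 3 \left(-3\right) \left(-5\right)\right) \left(6 + 3 \left(-3\right) \left(-5\right)\right)}{2} = -33305 + \frac{\left(-1 + 2 \left(\left(-9\right) \left(-5\right)\right)\right) \left(6 - -45\right)}{2} = -33305 + \frac{\left(-1 + 2 \cdot 45\right) \left(6 + 45\right)}{2} = -33305 + \frac{1}{2} \left(-1 + 90\right) 51 = -33305 + \frac{1}{2} \cdot 89 \cdot 51 = -33305 + \frac{4539}{2} = - \frac{62071}{2}$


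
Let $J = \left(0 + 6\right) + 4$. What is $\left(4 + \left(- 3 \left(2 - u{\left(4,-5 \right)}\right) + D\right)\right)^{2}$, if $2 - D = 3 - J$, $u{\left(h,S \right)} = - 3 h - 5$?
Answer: $1936$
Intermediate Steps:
$u{\left(h,S \right)} = -5 - 3 h$
$J = 10$ ($J = 6 + 4 = 10$)
$D = 9$ ($D = 2 - \left(3 - 10\right) = 2 - -7 = 2 + 7 = 9$)
$\left(4 + \left(- 3 \left(2 - u{\left(4,-5 \right)}\right) + D\right)\right)^{2} = \left(4 + \left(- 3 \left(2 - \left(-5 - 12\right)\right) + 9\right)\right)^{2} = \left(4 + \left(- 3 \left(2 - -17\right) + 9\right)\right)^{2} = \left(4 + \left(- 3 \left(2 + 17\right) + 9\right)\right)^{2} = \left(4 + \left(\left(-3\right) 19 + 9\right)\right)^{2} = \left(4 + \left(-57 + 9\right)\right)^{2} = \left(4 - 48\right)^{2} = \left(-44\right)^{2} = 1936$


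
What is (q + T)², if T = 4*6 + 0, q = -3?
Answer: 441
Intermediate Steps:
T = 24 (T = 24 + 0 = 24)
(q + T)² = (-3 + 24)² = 21² = 441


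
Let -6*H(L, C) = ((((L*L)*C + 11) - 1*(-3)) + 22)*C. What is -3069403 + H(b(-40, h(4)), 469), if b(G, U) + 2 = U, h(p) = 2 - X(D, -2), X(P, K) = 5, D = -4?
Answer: -23932327/6 ≈ -3.9887e+6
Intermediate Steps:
h(p) = -3 (h(p) = 2 - 1*5 = 2 - 5 = -3)
b(G, U) = -2 + U
H(L, C) = -C*(36 + C*L**2)/6 (H(L, C) = -((((L*L)*C + 11) - 1*(-3)) + 22)*C/6 = -(((L**2*C + 11) + 3) + 22)*C/6 = -(((C*L**2 + 11) + 3) + 22)*C/6 = -(((11 + C*L**2) + 3) + 22)*C/6 = -((14 + C*L**2) + 22)*C/6 = -(36 + C*L**2)*C/6 = -C*(36 + C*L**2)/6)
-3069403 + H(b(-40, h(4)), 469) = -3069403 - 1/6*469*(36 + 469*(-2 - 3)**2) = -3069403 - 1/6*469*(36 + 469*(-5)**2) = -3069403 - 1/6*469*(36 + 469*25) = -3069403 - 1/6*469*(36 + 11725) = -3069403 - 1/6*469*11761 = -3069403 - 5515909/6 = -23932327/6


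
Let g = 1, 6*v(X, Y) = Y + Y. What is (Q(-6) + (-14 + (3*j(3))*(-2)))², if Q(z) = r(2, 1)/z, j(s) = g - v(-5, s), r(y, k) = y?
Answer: 1849/9 ≈ 205.44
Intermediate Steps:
v(X, Y) = Y/3 (v(X, Y) = (Y + Y)/6 = (2*Y)/6 = Y/3)
j(s) = 1 - s/3
Q(z) = 2/z
(Q(-6) + (-14 + (3*j(3))*(-2)))² = (2/(-6) + (-14 + (3*(1 - ⅓*3))*(-2)))² = (2*(-⅙) + (-14 + (3*(1 - 1))*(-2)))² = (-⅓ + (-14 + (3*0)*(-2)))² = (-⅓ + (-14 + 0*(-2)))² = (-⅓ + (-14 + 0))² = (-⅓ - 14)² = (-43/3)² = 1849/9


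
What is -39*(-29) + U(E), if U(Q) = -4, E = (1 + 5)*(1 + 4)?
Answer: 1127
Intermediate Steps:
E = 30 (E = 6*5 = 30)
-39*(-29) + U(E) = -39*(-29) - 4 = 1131 - 4 = 1127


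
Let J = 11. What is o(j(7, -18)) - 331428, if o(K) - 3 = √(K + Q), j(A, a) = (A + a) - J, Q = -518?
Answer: -331425 + 6*I*√15 ≈ -3.3143e+5 + 23.238*I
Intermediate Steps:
j(A, a) = -11 + A + a (j(A, a) = (A + a) - 1*11 = (A + a) - 11 = -11 + A + a)
o(K) = 3 + √(-518 + K) (o(K) = 3 + √(K - 518) = 3 + √(-518 + K))
o(j(7, -18)) - 331428 = (3 + √(-518 + (-11 + 7 - 18))) - 331428 = (3 + √(-518 - 22)) - 331428 = (3 + √(-540)) - 331428 = (3 + 6*I*√15) - 331428 = -331425 + 6*I*√15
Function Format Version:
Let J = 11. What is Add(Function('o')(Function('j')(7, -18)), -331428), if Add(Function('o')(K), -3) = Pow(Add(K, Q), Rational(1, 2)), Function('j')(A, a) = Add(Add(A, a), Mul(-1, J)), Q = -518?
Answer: Add(-331425, Mul(6, I, Pow(15, Rational(1, 2)))) ≈ Add(-3.3143e+5, Mul(23.238, I))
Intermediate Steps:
Function('j')(A, a) = Add(-11, A, a) (Function('j')(A, a) = Add(Add(A, a), Mul(-1, 11)) = Add(Add(A, a), -11) = Add(-11, A, a))
Function('o')(K) = Add(3, Pow(Add(-518, K), Rational(1, 2))) (Function('o')(K) = Add(3, Pow(Add(K, -518), Rational(1, 2))) = Add(3, Pow(Add(-518, K), Rational(1, 2))))
Add(Function('o')(Function('j')(7, -18)), -331428) = Add(Add(3, Pow(Add(-518, Add(-11, 7, -18)), Rational(1, 2))), -331428) = Add(Add(3, Pow(Add(-518, -22), Rational(1, 2))), -331428) = Add(Add(3, Pow(-540, Rational(1, 2))), -331428) = Add(Add(3, Mul(6, I, Pow(15, Rational(1, 2)))), -331428) = Add(-331425, Mul(6, I, Pow(15, Rational(1, 2))))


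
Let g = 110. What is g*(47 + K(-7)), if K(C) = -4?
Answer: 4730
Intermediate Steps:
g*(47 + K(-7)) = 110*(47 - 4) = 110*43 = 4730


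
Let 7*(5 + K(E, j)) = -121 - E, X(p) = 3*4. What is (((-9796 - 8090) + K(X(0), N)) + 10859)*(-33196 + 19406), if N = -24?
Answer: 97233290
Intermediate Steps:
X(p) = 12
K(E, j) = -156/7 - E/7 (K(E, j) = -5 + (-121 - E)/7 = -5 + (-121/7 - E/7) = -156/7 - E/7)
(((-9796 - 8090) + K(X(0), N)) + 10859)*(-33196 + 19406) = (((-9796 - 8090) + (-156/7 - ⅐*12)) + 10859)*(-33196 + 19406) = ((-17886 + (-156/7 - 12/7)) + 10859)*(-13790) = ((-17886 - 24) + 10859)*(-13790) = (-17910 + 10859)*(-13790) = -7051*(-13790) = 97233290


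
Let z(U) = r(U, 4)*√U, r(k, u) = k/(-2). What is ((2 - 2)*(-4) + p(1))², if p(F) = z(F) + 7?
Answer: 169/4 ≈ 42.250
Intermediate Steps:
r(k, u) = -k/2 (r(k, u) = k*(-½) = -k/2)
z(U) = -U^(3/2)/2 (z(U) = (-U/2)*√U = -U^(3/2)/2)
p(F) = 7 - F^(3/2)/2 (p(F) = -F^(3/2)/2 + 7 = 7 - F^(3/2)/2)
((2 - 2)*(-4) + p(1))² = ((2 - 2)*(-4) + (7 - 1^(3/2)/2))² = (0*(-4) + (7 - ½*1))² = (0 + (7 - ½))² = (0 + 13/2)² = (13/2)² = 169/4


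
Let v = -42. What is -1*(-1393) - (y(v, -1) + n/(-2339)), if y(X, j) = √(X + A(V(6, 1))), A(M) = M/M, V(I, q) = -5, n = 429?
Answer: 3258656/2339 - I*√41 ≈ 1393.2 - 6.4031*I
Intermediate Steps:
A(M) = 1
y(X, j) = √(1 + X) (y(X, j) = √(X + 1) = √(1 + X))
-1*(-1393) - (y(v, -1) + n/(-2339)) = -1*(-1393) - (√(1 - 42) + 429/(-2339)) = 1393 - (√(-41) + 429*(-1/2339)) = 1393 - (I*√41 - 429/2339) = 1393 - (-429/2339 + I*√41) = 1393 + (429/2339 - I*√41) = 3258656/2339 - I*√41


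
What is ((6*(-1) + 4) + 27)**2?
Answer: 625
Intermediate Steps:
((6*(-1) + 4) + 27)**2 = ((-6 + 4) + 27)**2 = (-2 + 27)**2 = 25**2 = 625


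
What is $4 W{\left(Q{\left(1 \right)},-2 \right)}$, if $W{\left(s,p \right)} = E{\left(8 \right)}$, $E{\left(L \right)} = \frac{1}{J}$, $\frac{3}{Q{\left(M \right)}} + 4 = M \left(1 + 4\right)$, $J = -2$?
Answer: $-2$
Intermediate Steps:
$Q{\left(M \right)} = \frac{3}{-4 + 5 M}$ ($Q{\left(M \right)} = \frac{3}{-4 + M \left(1 + 4\right)} = \frac{3}{-4 + M 5} = \frac{3}{-4 + 5 M}$)
$E{\left(L \right)} = - \frac{1}{2}$ ($E{\left(L \right)} = \frac{1}{-2} = - \frac{1}{2}$)
$W{\left(s,p \right)} = - \frac{1}{2}$
$4 W{\left(Q{\left(1 \right)},-2 \right)} = 4 \left(- \frac{1}{2}\right) = -2$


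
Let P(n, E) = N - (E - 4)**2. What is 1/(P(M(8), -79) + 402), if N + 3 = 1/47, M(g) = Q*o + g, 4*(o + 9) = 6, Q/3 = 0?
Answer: -47/305029 ≈ -0.00015408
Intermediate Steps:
Q = 0 (Q = 3*0 = 0)
o = -15/2 (o = -9 + (1/4)*6 = -9 + 3/2 = -15/2 ≈ -7.5000)
M(g) = g (M(g) = 0*(-15/2) + g = 0 + g = g)
N = -140/47 (N = -3 + 1/47 = -140/47 ≈ -2.9787)
P(n, E) = -140/47 - (-4 + E)**2 (P(n, E) = -140/47 - (E - 4)**2 = -140/47 - (-4 + E)**2)
1/(P(M(8), -79) + 402) = 1/((-892/47 - 1*(-79)**2 + 8*(-79)) + 402) = 1/((-892/47 - 1*6241 - 632) + 402) = 1/((-892/47 - 6241 - 632) + 402) = 1/(-323923/47 + 402) = 1/(-305029/47) = -47/305029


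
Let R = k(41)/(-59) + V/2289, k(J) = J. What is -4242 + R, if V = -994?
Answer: -81862691/19293 ≈ -4243.1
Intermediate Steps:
R = -21785/19293 (R = 41/(-59) - 994/2289 = 41*(-1/59) - 994*1/2289 = -41/59 - 142/327 = -21785/19293 ≈ -1.1292)
-4242 + R = -4242 - 21785/19293 = -81862691/19293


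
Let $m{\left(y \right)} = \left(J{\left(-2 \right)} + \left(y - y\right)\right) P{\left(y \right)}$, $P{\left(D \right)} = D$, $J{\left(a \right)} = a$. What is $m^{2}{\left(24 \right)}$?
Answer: $2304$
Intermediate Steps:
$m{\left(y \right)} = - 2 y$ ($m{\left(y \right)} = \left(-2 + \left(y - y\right)\right) y = \left(-2 + 0\right) y = - 2 y$)
$m^{2}{\left(24 \right)} = \left(\left(-2\right) 24\right)^{2} = \left(-48\right)^{2} = 2304$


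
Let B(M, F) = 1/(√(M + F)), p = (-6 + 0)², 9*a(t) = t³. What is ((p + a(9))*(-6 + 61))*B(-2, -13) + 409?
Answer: 409 - 429*I*√15 ≈ 409.0 - 1661.5*I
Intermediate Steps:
a(t) = t³/9
p = 36 (p = (-6)² = 36)
B(M, F) = (F + M)^(-½) (B(M, F) = 1/(√(F + M)) = (F + M)^(-½))
((p + a(9))*(-6 + 61))*B(-2, -13) + 409 = ((36 + (⅑)*9³)*(-6 + 61))/√(-13 - 2) + 409 = ((36 + (⅑)*729)*55)/√(-15) + 409 = ((36 + 81)*55)*(-I*√15/15) + 409 = (117*55)*(-I*√15/15) + 409 = 6435*(-I*√15/15) + 409 = -429*I*√15 + 409 = 409 - 429*I*√15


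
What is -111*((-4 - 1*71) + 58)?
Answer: 1887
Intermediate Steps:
-111*((-4 - 1*71) + 58) = -111*((-4 - 71) + 58) = -111*(-75 + 58) = -111*(-17) = 1887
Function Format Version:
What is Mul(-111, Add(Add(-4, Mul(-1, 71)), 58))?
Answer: 1887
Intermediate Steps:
Mul(-111, Add(Add(-4, Mul(-1, 71)), 58)) = Mul(-111, Add(Add(-4, -71), 58)) = Mul(-111, Add(-75, 58)) = Mul(-111, -17) = 1887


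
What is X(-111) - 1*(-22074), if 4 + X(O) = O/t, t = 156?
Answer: 1147603/52 ≈ 22069.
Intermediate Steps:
X(O) = -4 + O/156
X(-111) - 1*(-22074) = (-4 + (1/156)*(-111)) - 1*(-22074) = (-4 - 37/52) + 22074 = -245/52 + 22074 = 1147603/52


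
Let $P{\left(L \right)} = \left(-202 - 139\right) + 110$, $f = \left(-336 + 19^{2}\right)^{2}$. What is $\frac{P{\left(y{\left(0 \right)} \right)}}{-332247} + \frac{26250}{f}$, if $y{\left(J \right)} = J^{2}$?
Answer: $\frac{4651535}{110749} \approx 42.001$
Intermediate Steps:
$f = 625$ ($f = \left(-336 + 361\right)^{2} = 25^{2} = 625$)
$P{\left(L \right)} = -231$ ($P{\left(L \right)} = -341 + 110 = -231$)
$\frac{P{\left(y{\left(0 \right)} \right)}}{-332247} + \frac{26250}{f} = - \frac{231}{-332247} + \frac{26250}{625} = \left(-231\right) \left(- \frac{1}{332247}\right) + 26250 \cdot \frac{1}{625} = \frac{77}{110749} + 42 = \frac{4651535}{110749}$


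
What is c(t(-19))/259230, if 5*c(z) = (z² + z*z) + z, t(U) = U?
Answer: 703/1296150 ≈ 0.00054238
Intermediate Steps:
c(z) = z/5 + 2*z²/5 (c(z) = ((z² + z*z) + z)/5 = ((z² + z²) + z)/5 = (2*z² + z)/5 = (z + 2*z²)/5 = z/5 + 2*z²/5)
c(t(-19))/259230 = ((⅕)*(-19)*(1 + 2*(-19)))/259230 = ((⅕)*(-19)*(1 - 38))*(1/259230) = ((⅕)*(-19)*(-37))*(1/259230) = (703/5)*(1/259230) = 703/1296150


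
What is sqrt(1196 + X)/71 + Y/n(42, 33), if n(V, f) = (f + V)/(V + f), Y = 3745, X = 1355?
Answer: 3745 + sqrt(2551)/71 ≈ 3745.7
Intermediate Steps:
n(V, f) = 1 (n(V, f) = (V + f)/(V + f) = 1)
sqrt(1196 + X)/71 + Y/n(42, 33) = sqrt(1196 + 1355)/71 + 3745/1 = sqrt(2551)*(1/71) + 3745*1 = sqrt(2551)/71 + 3745 = 3745 + sqrt(2551)/71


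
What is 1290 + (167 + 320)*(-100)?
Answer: -47410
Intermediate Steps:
1290 + (167 + 320)*(-100) = 1290 + 487*(-100) = 1290 - 48700 = -47410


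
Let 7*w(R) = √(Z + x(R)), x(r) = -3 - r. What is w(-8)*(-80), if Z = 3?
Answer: -160*√2/7 ≈ -32.325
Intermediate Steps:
w(R) = √(-R)/7 (w(R) = √(3 + (-3 - R))/7 = √(-R)/7)
w(-8)*(-80) = (√(-1*(-8))/7)*(-80) = (√8/7)*(-80) = ((2*√2)/7)*(-80) = (2*√2/7)*(-80) = -160*√2/7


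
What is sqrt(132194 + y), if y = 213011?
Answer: 7*sqrt(7045) ≈ 587.54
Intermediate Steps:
sqrt(132194 + y) = sqrt(132194 + 213011) = sqrt(345205) = 7*sqrt(7045)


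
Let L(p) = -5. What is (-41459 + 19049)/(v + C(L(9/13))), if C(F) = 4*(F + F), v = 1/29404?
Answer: 219647880/392053 ≈ 560.25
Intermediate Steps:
v = 1/29404 ≈ 3.4009e-5
C(F) = 8*F (C(F) = 4*(2*F) = 8*F)
(-41459 + 19049)/(v + C(L(9/13))) = (-41459 + 19049)/(1/29404 + 8*(-5)) = -22410/(1/29404 - 40) = -22410/(-1176159/29404) = -22410*(-29404/1176159) = 219647880/392053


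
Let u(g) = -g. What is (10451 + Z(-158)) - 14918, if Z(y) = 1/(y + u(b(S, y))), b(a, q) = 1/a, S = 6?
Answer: -4239189/949 ≈ -4467.0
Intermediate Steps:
Z(y) = 1/(-⅙ + y) (Z(y) = 1/(y - 1/6) = 1/(y - 1*⅙) = 1/(y - ⅙) = 1/(-⅙ + y))
(10451 + Z(-158)) - 14918 = (10451 + 6/(-1 + 6*(-158))) - 14918 = (10451 + 6/(-1 - 948)) - 14918 = (10451 + 6/(-949)) - 14918 = (10451 + 6*(-1/949)) - 14918 = (10451 - 6/949) - 14918 = 9917993/949 - 14918 = -4239189/949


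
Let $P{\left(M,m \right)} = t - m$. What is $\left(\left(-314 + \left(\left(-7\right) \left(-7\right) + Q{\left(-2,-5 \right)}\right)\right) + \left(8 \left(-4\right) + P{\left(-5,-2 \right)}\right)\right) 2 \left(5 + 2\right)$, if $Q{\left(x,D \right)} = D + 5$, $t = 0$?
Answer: $-4130$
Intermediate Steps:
$Q{\left(x,D \right)} = 5 + D$
$P{\left(M,m \right)} = - m$ ($P{\left(M,m \right)} = 0 - m = - m$)
$\left(\left(-314 + \left(\left(-7\right) \left(-7\right) + Q{\left(-2,-5 \right)}\right)\right) + \left(8 \left(-4\right) + P{\left(-5,-2 \right)}\right)\right) 2 \left(5 + 2\right) = \left(\left(-314 + \left(\left(-7\right) \left(-7\right) + \left(5 - 5\right)\right)\right) + \left(8 \left(-4\right) - -2\right)\right) 2 \left(5 + 2\right) = \left(\left(-314 + \left(49 + 0\right)\right) + \left(-32 + 2\right)\right) 2 \cdot 7 = \left(\left(-314 + 49\right) - 30\right) 14 = \left(-265 - 30\right) 14 = \left(-295\right) 14 = -4130$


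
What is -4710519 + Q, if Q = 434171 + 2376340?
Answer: -1900008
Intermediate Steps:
Q = 2810511
-4710519 + Q = -4710519 + 2810511 = -1900008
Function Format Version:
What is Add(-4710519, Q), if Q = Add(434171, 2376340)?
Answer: -1900008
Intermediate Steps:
Q = 2810511
Add(-4710519, Q) = Add(-4710519, 2810511) = -1900008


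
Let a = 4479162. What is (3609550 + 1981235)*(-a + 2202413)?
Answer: -12728814157965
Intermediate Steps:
(3609550 + 1981235)*(-a + 2202413) = (3609550 + 1981235)*(-1*4479162 + 2202413) = 5590785*(-4479162 + 2202413) = 5590785*(-2276749) = -12728814157965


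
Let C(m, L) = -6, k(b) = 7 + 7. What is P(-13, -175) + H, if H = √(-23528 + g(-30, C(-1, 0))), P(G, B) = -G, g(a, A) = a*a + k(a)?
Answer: 13 + I*√22614 ≈ 13.0 + 150.38*I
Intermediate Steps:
k(b) = 14
g(a, A) = 14 + a² (g(a, A) = a*a + 14 = a² + 14 = 14 + a²)
H = I*√22614 (H = √(-23528 + (14 + (-30)²)) = √(-23528 + (14 + 900)) = √(-23528 + 914) = √(-22614) = I*√22614 ≈ 150.38*I)
P(-13, -175) + H = -1*(-13) + I*√22614 = 13 + I*√22614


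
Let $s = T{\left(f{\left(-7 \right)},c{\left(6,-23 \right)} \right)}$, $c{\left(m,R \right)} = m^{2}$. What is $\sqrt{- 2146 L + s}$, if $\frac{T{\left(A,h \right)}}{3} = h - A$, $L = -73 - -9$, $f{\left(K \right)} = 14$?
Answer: $\sqrt{137410} \approx 370.69$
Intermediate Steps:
$L = -64$ ($L = -73 + 9 = -64$)
$T{\left(A,h \right)} = - 3 A + 3 h$ ($T{\left(A,h \right)} = 3 \left(h - A\right) = - 3 A + 3 h$)
$s = 66$ ($s = \left(-3\right) 14 + 3 \cdot 6^{2} = -42 + 3 \cdot 36 = -42 + 108 = 66$)
$\sqrt{- 2146 L + s} = \sqrt{\left(-2146\right) \left(-64\right) + 66} = \sqrt{137344 + 66} = \sqrt{137410}$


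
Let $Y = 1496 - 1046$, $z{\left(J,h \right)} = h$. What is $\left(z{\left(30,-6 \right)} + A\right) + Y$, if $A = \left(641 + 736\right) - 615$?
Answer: $1206$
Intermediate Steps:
$A = 762$ ($A = 1377 - 615 = 762$)
$Y = 450$
$\left(z{\left(30,-6 \right)} + A\right) + Y = \left(-6 + 762\right) + 450 = 756 + 450 = 1206$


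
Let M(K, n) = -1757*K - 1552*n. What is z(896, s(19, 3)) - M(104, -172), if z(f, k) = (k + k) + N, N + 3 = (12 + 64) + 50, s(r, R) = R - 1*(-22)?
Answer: -84043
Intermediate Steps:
s(r, R) = 22 + R (s(r, R) = R + 22 = 22 + R)
N = 123 (N = -3 + ((12 + 64) + 50) = -3 + (76 + 50) = -3 + 126 = 123)
z(f, k) = 123 + 2*k (z(f, k) = (k + k) + 123 = 2*k + 123 = 123 + 2*k)
z(896, s(19, 3)) - M(104, -172) = (123 + 2*(22 + 3)) - (-1757*104 - 1552*(-172)) = (123 + 2*25) - (-182728 + 266944) = (123 + 50) - 1*84216 = 173 - 84216 = -84043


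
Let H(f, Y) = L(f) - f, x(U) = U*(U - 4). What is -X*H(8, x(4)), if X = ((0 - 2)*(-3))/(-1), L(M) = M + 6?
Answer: 36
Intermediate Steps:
L(M) = 6 + M
x(U) = U*(-4 + U)
H(f, Y) = 6 (H(f, Y) = (6 + f) - f = 6)
X = -6 (X = -2*(-3)*(-1) = 6*(-1) = -6)
-X*H(8, x(4)) = -(-6)*6 = -1*(-36) = 36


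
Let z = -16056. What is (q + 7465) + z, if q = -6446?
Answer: -15037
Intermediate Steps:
(q + 7465) + z = (-6446 + 7465) - 16056 = 1019 - 16056 = -15037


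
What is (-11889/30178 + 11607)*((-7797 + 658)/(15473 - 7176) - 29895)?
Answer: -43440803487535389/125193433 ≈ -3.4699e+8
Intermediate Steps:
(-11889/30178 + 11607)*((-7797 + 658)/(15473 - 7176) - 29895) = (-11889*1/30178 + 11607)*(-7139/8297 - 29895) = (-11889/30178 + 11607)*(-7139*1/8297 - 29895) = 350264157*(-7139/8297 - 29895)/30178 = (350264157/30178)*(-248045954/8297) = -43440803487535389/125193433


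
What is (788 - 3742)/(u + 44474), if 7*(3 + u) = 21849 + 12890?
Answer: -10339/173018 ≈ -0.059757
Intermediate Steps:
u = 34718/7 (u = -3 + (21849 + 12890)/7 = -3 + (1/7)*34739 = -3 + 34739/7 = 34718/7 ≈ 4959.7)
(788 - 3742)/(u + 44474) = (788 - 3742)/(34718/7 + 44474) = -2954/346036/7 = -2954*7/346036 = -10339/173018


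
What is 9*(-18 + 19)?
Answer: 9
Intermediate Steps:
9*(-18 + 19) = 9*1 = 9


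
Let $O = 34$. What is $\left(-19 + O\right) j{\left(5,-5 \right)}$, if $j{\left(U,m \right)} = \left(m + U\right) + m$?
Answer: $-75$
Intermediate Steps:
$j{\left(U,m \right)} = U + 2 m$ ($j{\left(U,m \right)} = \left(U + m\right) + m = U + 2 m$)
$\left(-19 + O\right) j{\left(5,-5 \right)} = \left(-19 + 34\right) \left(5 + 2 \left(-5\right)\right) = 15 \left(5 - 10\right) = 15 \left(-5\right) = -75$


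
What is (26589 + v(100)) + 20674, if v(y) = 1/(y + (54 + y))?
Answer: 12004803/254 ≈ 47263.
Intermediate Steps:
v(y) = 1/(54 + 2*y)
(26589 + v(100)) + 20674 = (26589 + 1/(2*(27 + 100))) + 20674 = (26589 + (½)/127) + 20674 = (26589 + (½)*(1/127)) + 20674 = (26589 + 1/254) + 20674 = 6753607/254 + 20674 = 12004803/254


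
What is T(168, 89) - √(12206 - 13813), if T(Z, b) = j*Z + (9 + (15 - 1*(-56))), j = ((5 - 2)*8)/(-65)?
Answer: 1168/65 - I*√1607 ≈ 17.969 - 40.087*I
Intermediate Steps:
j = -24/65 (j = (3*8)*(-1/65) = 24*(-1/65) = -24/65 ≈ -0.36923)
T(Z, b) = 80 - 24*Z/65 (T(Z, b) = -24*Z/65 + (9 + (15 - 1*(-56))) = -24*Z/65 + (9 + (15 + 56)) = -24*Z/65 + (9 + 71) = -24*Z/65 + 80 = 80 - 24*Z/65)
T(168, 89) - √(12206 - 13813) = (80 - 24/65*168) - √(12206 - 13813) = (80 - 4032/65) - √(-1607) = 1168/65 - I*√1607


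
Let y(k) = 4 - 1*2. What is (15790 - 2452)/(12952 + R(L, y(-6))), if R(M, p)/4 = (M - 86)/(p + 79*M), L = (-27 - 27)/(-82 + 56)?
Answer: 1599819/1553278 ≈ 1.0300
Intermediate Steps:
L = 27/13 (L = -54/(-26) = -54*(-1/26) = 27/13 ≈ 2.0769)
y(k) = 2 (y(k) = 4 - 2 = 2)
R(M, p) = 4*(-86 + M)/(p + 79*M) (R(M, p) = 4*((M - 86)/(p + 79*M)) = 4*((-86 + M)/(p + 79*M)) = 4*(-86 + M)/(p + 79*M))
(15790 - 2452)/(12952 + R(L, y(-6))) = (15790 - 2452)/(12952 + 4*(-86 + 27/13)/(2 + 79*(27/13))) = 13338/(12952 + 4*(-1091/13)/(2 + 2133/13)) = 13338/(12952 + 4*(-1091/13)/(2159/13)) = 13338/(12952 + 4*(13/2159)*(-1091/13)) = 13338/(12952 - 4364/2159) = 13338/(27959004/2159) = 13338*(2159/27959004) = 1599819/1553278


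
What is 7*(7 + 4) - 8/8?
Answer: 76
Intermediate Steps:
7*(7 + 4) - 8/8 = 7*11 - 8*⅛ = 77 - 1 = 76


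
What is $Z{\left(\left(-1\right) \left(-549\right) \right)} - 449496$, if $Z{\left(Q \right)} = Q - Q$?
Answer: $-449496$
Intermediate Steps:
$Z{\left(Q \right)} = 0$
$Z{\left(\left(-1\right) \left(-549\right) \right)} - 449496 = 0 - 449496 = -449496$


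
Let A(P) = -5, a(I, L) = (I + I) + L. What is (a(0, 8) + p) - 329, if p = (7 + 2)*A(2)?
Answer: -366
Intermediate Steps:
a(I, L) = L + 2*I (a(I, L) = 2*I + L = L + 2*I)
p = -45 (p = (7 + 2)*(-5) = 9*(-5) = -45)
(a(0, 8) + p) - 329 = ((8 + 2*0) - 45) - 329 = ((8 + 0) - 45) - 329 = (8 - 45) - 329 = -37 - 329 = -366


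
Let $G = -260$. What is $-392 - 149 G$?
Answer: $38348$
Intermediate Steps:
$-392 - 149 G = -392 - -38740 = -392 + 38740 = 38348$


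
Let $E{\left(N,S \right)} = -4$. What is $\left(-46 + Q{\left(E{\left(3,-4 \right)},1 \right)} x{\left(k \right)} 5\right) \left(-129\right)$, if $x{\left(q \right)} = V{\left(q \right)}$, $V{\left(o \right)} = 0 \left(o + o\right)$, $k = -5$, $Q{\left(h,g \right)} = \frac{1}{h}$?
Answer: $5934$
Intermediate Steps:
$V{\left(o \right)} = 0$ ($V{\left(o \right)} = 0 \cdot 2 o = 0$)
$x{\left(q \right)} = 0$
$\left(-46 + Q{\left(E{\left(3,-4 \right)},1 \right)} x{\left(k \right)} 5\right) \left(-129\right) = \left(-46 + \frac{1}{-4} \cdot 0 \cdot 5\right) \left(-129\right) = \left(-46 + \left(- \frac{1}{4}\right) 0 \cdot 5\right) \left(-129\right) = \left(-46 + 0 \cdot 5\right) \left(-129\right) = \left(-46 + 0\right) \left(-129\right) = \left(-46\right) \left(-129\right) = 5934$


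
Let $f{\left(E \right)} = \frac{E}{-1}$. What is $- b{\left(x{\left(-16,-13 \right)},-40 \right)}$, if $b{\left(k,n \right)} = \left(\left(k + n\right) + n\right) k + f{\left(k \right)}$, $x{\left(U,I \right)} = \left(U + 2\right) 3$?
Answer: $-5166$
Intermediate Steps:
$f{\left(E \right)} = - E$ ($f{\left(E \right)} = E \left(-1\right) = - E$)
$x{\left(U,I \right)} = 6 + 3 U$ ($x{\left(U,I \right)} = \left(2 + U\right) 3 = 6 + 3 U$)
$b{\left(k,n \right)} = - k + k \left(k + 2 n\right)$ ($b{\left(k,n \right)} = \left(\left(k + n\right) + n\right) k - k = \left(k + 2 n\right) k - k = k \left(k + 2 n\right) - k = - k + k \left(k + 2 n\right)$)
$- b{\left(x{\left(-16,-13 \right)},-40 \right)} = - \left(6 + 3 \left(-16\right)\right) \left(-1 + \left(6 + 3 \left(-16\right)\right) + 2 \left(-40\right)\right) = - \left(6 - 48\right) \left(-1 + \left(6 - 48\right) - 80\right) = - \left(-42\right) \left(-1 - 42 - 80\right) = - \left(-42\right) \left(-123\right) = \left(-1\right) 5166 = -5166$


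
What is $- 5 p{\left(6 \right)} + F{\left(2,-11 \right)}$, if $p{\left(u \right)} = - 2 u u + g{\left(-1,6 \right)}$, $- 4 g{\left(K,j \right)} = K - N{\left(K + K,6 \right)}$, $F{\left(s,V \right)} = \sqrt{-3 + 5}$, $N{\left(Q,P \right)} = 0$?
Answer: $\frac{1435}{4} + \sqrt{2} \approx 360.16$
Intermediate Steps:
$F{\left(s,V \right)} = \sqrt{2}$
$g{\left(K,j \right)} = - \frac{K}{4}$ ($g{\left(K,j \right)} = - \frac{K - 0}{4} = - \frac{K + 0}{4} = - \frac{K}{4}$)
$p{\left(u \right)} = \frac{1}{4} - 2 u^{2}$ ($p{\left(u \right)} = - 2 u u - - \frac{1}{4} = - 2 u^{2} + \frac{1}{4} = \frac{1}{4} - 2 u^{2}$)
$- 5 p{\left(6 \right)} + F{\left(2,-11 \right)} = - 5 \left(\frac{1}{4} - 2 \cdot 6^{2}\right) + \sqrt{2} = - 5 \left(\frac{1}{4} - 72\right) + \sqrt{2} = \left(-5\right) \left(- \frac{287}{4}\right) + \sqrt{2} = \frac{1435}{4} + \sqrt{2}$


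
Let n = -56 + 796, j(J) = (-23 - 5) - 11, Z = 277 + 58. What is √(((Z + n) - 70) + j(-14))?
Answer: √966 ≈ 31.081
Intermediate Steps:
Z = 335
j(J) = -39 (j(J) = -28 - 11 = -39)
n = 740
√(((Z + n) - 70) + j(-14)) = √(((335 + 740) - 70) - 39) = √((1075 - 70) - 39) = √(1005 - 39) = √966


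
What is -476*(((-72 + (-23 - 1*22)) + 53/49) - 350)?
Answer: 1552440/7 ≈ 2.2178e+5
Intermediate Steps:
-476*(((-72 + (-23 - 1*22)) + 53/49) - 350) = -476*(((-72 + (-23 - 22)) + 53*(1/49)) - 350) = -476*(((-72 - 45) + 53/49) - 350) = -476*((-117 + 53/49) - 350) = -476*(-5680/49 - 350) = -476*(-22830/49) = 1552440/7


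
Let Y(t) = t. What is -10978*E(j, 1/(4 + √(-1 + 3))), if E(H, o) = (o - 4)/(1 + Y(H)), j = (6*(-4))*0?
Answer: 285428/7 + 5489*√2/7 ≈ 41884.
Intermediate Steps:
j = 0 (j = -24*0 = 0)
E(H, o) = (-4 + o)/(1 + H) (E(H, o) = (o - 4)/(1 + H) = (-4 + o)/(1 + H))
-10978*E(j, 1/(4 + √(-1 + 3))) = -10978*(-4 + 1/(4 + √(-1 + 3)))/(1 + 0) = -10978*(-4 + 1/(4 + √2))/1 = -10978*(-4 + 1/(4 + √2)) = 43912 - 10978/(4 + √2)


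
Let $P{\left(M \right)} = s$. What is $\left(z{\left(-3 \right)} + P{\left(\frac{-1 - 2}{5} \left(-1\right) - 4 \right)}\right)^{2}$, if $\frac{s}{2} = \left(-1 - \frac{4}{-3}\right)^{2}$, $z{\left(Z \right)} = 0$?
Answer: $\frac{4}{81} \approx 0.049383$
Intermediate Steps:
$s = \frac{2}{9}$ ($s = 2 \left(-1 - \frac{4}{-3}\right)^{2} = 2 \left(-1 - - \frac{4}{3}\right)^{2} = 2 \left(-1 + \frac{4}{3}\right)^{2} = \frac{2}{9} \approx 0.22222$)
$P{\left(M \right)} = \frac{2}{9}$
$\left(z{\left(-3 \right)} + P{\left(\frac{-1 - 2}{5} \left(-1\right) - 4 \right)}\right)^{2} = \left(0 + \frac{2}{9}\right)^{2} = \left(\frac{2}{9}\right)^{2} = \frac{4}{81}$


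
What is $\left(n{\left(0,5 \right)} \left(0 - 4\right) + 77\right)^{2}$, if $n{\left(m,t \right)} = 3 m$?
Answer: $5929$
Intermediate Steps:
$\left(n{\left(0,5 \right)} \left(0 - 4\right) + 77\right)^{2} = \left(3 \cdot 0 \left(0 - 4\right) + 77\right)^{2} = \left(0 \left(-4\right) + 77\right)^{2} = \left(0 + 77\right)^{2} = 77^{2} = 5929$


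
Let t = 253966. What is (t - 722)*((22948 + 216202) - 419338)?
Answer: -45631529872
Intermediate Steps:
(t - 722)*((22948 + 216202) - 419338) = (253966 - 722)*((22948 + 216202) - 419338) = 253244*(239150 - 419338) = 253244*(-180188) = -45631529872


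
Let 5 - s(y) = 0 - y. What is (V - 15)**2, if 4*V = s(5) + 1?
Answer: 2401/16 ≈ 150.06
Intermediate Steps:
s(y) = 5 + y (s(y) = 5 - (0 - y) = 5 - (-1)*y = 5 + y)
V = 11/4 (V = ((5 + 5) + 1)/4 = (10 + 1)/4 = (1/4)*11 = 11/4 ≈ 2.7500)
(V - 15)**2 = (11/4 - 15)**2 = (-49/4)**2 = 2401/16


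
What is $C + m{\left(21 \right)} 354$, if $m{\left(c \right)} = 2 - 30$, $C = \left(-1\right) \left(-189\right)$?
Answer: $-9723$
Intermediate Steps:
$C = 189$
$m{\left(c \right)} = -28$ ($m{\left(c \right)} = 2 - 30 = -28$)
$C + m{\left(21 \right)} 354 = 189 - 9912 = -9723$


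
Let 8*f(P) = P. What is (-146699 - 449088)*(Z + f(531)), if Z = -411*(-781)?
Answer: -1530254482233/8 ≈ -1.9128e+11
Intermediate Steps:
f(P) = P/8
Z = 320991
(-146699 - 449088)*(Z + f(531)) = (-146699 - 449088)*(320991 + (1/8)*531) = -595787*(320991 + 531/8) = -595787*2568459/8 = -1530254482233/8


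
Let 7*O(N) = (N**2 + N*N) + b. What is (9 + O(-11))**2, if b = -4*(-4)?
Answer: 103041/49 ≈ 2102.9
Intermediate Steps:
b = 16
O(N) = 16/7 + 2*N**2/7 (O(N) = ((N**2 + N*N) + 16)/7 = ((N**2 + N**2) + 16)/7 = (2*N**2 + 16)/7 = (16 + 2*N**2)/7 = 16/7 + 2*N**2/7)
(9 + O(-11))**2 = (9 + (16/7 + (2/7)*(-11)**2))**2 = (9 + (16/7 + (2/7)*121))**2 = (9 + (16/7 + 242/7))**2 = (9 + 258/7)**2 = (321/7)**2 = 103041/49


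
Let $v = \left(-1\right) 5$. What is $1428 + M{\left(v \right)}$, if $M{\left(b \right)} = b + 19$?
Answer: $1442$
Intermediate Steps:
$v = -5$
$M{\left(b \right)} = 19 + b$
$1428 + M{\left(v \right)} = 1428 + \left(19 - 5\right) = 1428 + 14 = 1442$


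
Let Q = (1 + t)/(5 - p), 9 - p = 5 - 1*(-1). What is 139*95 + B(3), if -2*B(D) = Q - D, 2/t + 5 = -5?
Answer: 132063/10 ≈ 13206.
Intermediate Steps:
t = -⅕ (t = 2/(-5 - 5) = 2/(-10) = 2*(-⅒) = -⅕ ≈ -0.20000)
p = 3 (p = 9 - (5 - 1*(-1)) = 9 - (5 + 1) = 9 - 1*6 = 9 - 6 = 3)
Q = ⅖ (Q = (1 - ⅕)/(5 - 1*3) = 4/(5*(5 - 3)) = (⅘)/2 = (⅘)*(½) = ⅖ ≈ 0.40000)
B(D) = -⅕ + D/2 (B(D) = -(⅖ - D)/2 = -⅕ + D/2)
139*95 + B(3) = 139*95 + (-⅕ + (½)*3) = 13205 + (-⅕ + 3/2) = 13205 + 13/10 = 132063/10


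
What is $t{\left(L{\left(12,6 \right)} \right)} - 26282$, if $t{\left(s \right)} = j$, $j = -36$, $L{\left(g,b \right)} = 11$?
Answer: $-26318$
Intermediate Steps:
$t{\left(s \right)} = -36$
$t{\left(L{\left(12,6 \right)} \right)} - 26282 = -36 - 26282 = -26318$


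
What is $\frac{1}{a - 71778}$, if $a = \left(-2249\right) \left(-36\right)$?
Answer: $\frac{1}{9186} \approx 0.00010886$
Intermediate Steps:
$a = 80964$
$\frac{1}{a - 71778} = \frac{1}{80964 - 71778} = \frac{1}{9186}$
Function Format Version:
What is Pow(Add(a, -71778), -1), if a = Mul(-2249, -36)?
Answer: Rational(1, 9186) ≈ 0.00010886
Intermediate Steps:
a = 80964
Pow(Add(a, -71778), -1) = Pow(Add(80964, -71778), -1) = Pow(9186, -1) = Rational(1, 9186)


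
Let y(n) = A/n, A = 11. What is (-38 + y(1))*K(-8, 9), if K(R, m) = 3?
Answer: -81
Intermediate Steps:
y(n) = 11/n
(-38 + y(1))*K(-8, 9) = (-38 + 11/1)*3 = (-38 + 11*1)*3 = (-38 + 11)*3 = -27*3 = -81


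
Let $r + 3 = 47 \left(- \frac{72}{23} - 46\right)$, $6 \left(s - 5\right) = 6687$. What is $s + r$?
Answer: $- \frac{54861}{46} \approx -1192.6$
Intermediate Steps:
$s = \frac{2239}{2}$ ($s = 5 + \frac{1}{6} \cdot 6687 = 5 + \frac{2229}{2} = \frac{2239}{2} \approx 1119.5$)
$r = - \frac{53179}{23}$ ($r = -3 + 47 \left(- \frac{72}{23} - 46\right) = -3 + 47 \left(- \frac{1130}{23}\right) = -3 - \frac{53110}{23} = - \frac{53179}{23} \approx -2312.1$)
$s + r = \frac{2239}{2} - \frac{53179}{23} = - \frac{54861}{46}$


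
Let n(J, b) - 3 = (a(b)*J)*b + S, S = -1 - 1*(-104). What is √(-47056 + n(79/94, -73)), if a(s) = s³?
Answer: √210470487466/94 ≈ 4880.5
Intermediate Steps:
S = 103 (S = -1 + 104 = 103)
n(J, b) = 106 + J*b⁴ (n(J, b) = 3 + ((b³*J)*b + 103) = 3 + ((J*b³)*b + 103) = 3 + (J*b⁴ + 103) = 3 + (103 + J*b⁴) = 106 + J*b⁴)
√(-47056 + n(79/94, -73)) = √(-47056 + (106 + (79/94)*(-73)⁴)) = √(-47056 + (106 + (79*(1/94))*28398241)) = √(-47056 + (106 + (79/94)*28398241)) = √(-47056 + (106 + 2243461039/94)) = √(-47056 + 2243471003/94) = √(2239047739/94) = √210470487466/94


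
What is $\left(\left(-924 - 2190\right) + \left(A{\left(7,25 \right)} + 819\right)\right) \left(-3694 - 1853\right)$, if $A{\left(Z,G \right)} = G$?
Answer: $12591690$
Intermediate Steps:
$\left(\left(-924 - 2190\right) + \left(A{\left(7,25 \right)} + 819\right)\right) \left(-3694 - 1853\right) = \left(\left(-924 - 2190\right) + \left(25 + 819\right)\right) \left(-3694 - 1853\right) = \left(-3114 + 844\right) \left(-5547\right) = \left(-2270\right) \left(-5547\right) = 12591690$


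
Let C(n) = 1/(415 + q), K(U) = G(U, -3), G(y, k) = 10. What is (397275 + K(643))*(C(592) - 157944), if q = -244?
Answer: -10730041331555/171 ≈ -6.2749e+10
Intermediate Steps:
K(U) = 10
C(n) = 1/171 (C(n) = 1/(415 - 244) = 1/171)
(397275 + K(643))*(C(592) - 157944) = (397275 + 10)*(1/171 - 157944) = 397285*(-27008423/171) = -10730041331555/171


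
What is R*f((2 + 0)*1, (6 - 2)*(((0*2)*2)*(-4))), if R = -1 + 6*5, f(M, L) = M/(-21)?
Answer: -58/21 ≈ -2.7619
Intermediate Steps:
f(M, L) = -M/21 (f(M, L) = M*(-1/21) = -M/21)
R = 29 (R = -1 + 30 = 29)
R*f((2 + 0)*1, (6 - 2)*(((0*2)*2)*(-4))) = 29*(-(2 + 0)/21) = 29*(-2/21) = -58/21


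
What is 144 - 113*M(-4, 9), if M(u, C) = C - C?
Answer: 144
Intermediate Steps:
M(u, C) = 0
144 - 113*M(-4, 9) = 144 - 113*0 = 144 + 0 = 144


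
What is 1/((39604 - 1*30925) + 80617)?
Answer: 1/89296 ≈ 1.1199e-5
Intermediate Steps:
1/((39604 - 1*30925) + 80617) = 1/((39604 - 30925) + 80617) = 1/(8679 + 80617) = 1/89296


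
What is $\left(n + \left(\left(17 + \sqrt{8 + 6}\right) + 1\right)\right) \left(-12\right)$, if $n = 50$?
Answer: $-816 - 12 \sqrt{14} \approx -860.9$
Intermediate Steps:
$\left(n + \left(\left(17 + \sqrt{8 + 6}\right) + 1\right)\right) \left(-12\right) = \left(50 + \left(\left(17 + \sqrt{8 + 6}\right) + 1\right)\right) \left(-12\right) = \left(50 + \left(\left(17 + \sqrt{14}\right) + 1\right)\right) \left(-12\right) = \left(50 + \left(18 + \sqrt{14}\right)\right) \left(-12\right) = \left(68 + \sqrt{14}\right) \left(-12\right) = -816 - 12 \sqrt{14}$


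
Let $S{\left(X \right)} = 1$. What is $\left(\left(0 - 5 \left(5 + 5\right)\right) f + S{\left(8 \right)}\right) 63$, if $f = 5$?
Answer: $-15687$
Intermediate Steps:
$\left(\left(0 - 5 \left(5 + 5\right)\right) f + S{\left(8 \right)}\right) 63 = \left(\left(0 - 5 \left(5 + 5\right)\right) 5 + 1\right) 63 = \left(\left(0 - 50\right) 5 + 1\right) 63 = \left(\left(-50\right) 5 + 1\right) 63 = \left(-250 + 1\right) 63 = \left(-249\right) 63 = -15687$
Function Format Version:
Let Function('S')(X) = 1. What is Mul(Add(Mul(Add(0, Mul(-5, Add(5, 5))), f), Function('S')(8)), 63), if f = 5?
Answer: -15687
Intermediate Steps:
Mul(Add(Mul(Add(0, Mul(-5, Add(5, 5))), f), Function('S')(8)), 63) = Mul(Add(Mul(Add(0, Mul(-5, Add(5, 5))), 5), 1), 63) = Mul(Add(Mul(Add(0, Mul(-5, 10)), 5), 1), 63) = Mul(Add(Mul(Add(0, -50), 5), 1), 63) = Mul(Add(Mul(-50, 5), 1), 63) = Mul(Add(-250, 1), 63) = Mul(-249, 63) = -15687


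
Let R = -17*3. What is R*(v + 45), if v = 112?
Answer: -8007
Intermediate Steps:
R = -51
R*(v + 45) = -51*(112 + 45) = -51*157 = -8007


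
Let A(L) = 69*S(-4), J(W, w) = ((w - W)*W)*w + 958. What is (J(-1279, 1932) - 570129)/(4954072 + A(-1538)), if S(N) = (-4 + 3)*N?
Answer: -7935040079/4954348 ≈ -1601.6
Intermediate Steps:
S(N) = -N
J(W, w) = 958 + W*w*(w - W) (J(W, w) = (W*(w - W))*w + 958 = W*w*(w - W) + 958 = 958 + W*w*(w - W))
A(L) = 276 (A(L) = 69*(-1*(-4)) = 69*4 = 276)
(J(-1279, 1932) - 570129)/(4954072 + A(-1538)) = ((958 - 1279*1932² - 1*1932*(-1279)²) - 570129)/(4954072 + 276) = ((958 - 1279*3732624 - 1*1932*1635841) - 570129)/4954348 = ((958 - 4774026096 - 3160444812) - 570129)*(1/4954348) = (-7934469950 - 570129)*(1/4954348) = -7935040079*1/4954348 = -7935040079/4954348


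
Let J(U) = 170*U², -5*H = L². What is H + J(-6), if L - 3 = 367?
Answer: -21260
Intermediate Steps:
L = 370 (L = 3 + 367 = 370)
H = -27380 (H = -⅕*370² = -⅕*136900 = -27380)
H + J(-6) = -27380 + 170*(-6)² = -27380 + 170*36 = -27380 + 6120 = -21260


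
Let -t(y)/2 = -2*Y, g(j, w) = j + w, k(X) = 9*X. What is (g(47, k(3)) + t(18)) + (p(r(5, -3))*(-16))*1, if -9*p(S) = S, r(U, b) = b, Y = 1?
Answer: 218/3 ≈ 72.667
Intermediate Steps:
p(S) = -S/9
t(y) = 4 (t(y) = -(-4) = -2*(-2) = 4)
(g(47, k(3)) + t(18)) + (p(r(5, -3))*(-16))*1 = ((47 + 9*3) + 4) + (-⅑*(-3)*(-16))*1 = ((47 + 27) + 4) + ((⅓)*(-16))*1 = (74 + 4) - 16/3*1 = 78 - 16/3 = 218/3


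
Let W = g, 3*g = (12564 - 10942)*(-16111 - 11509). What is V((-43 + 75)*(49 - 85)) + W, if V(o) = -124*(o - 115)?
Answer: -44328316/3 ≈ -1.4776e+7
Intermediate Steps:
V(o) = 14260 - 124*o (V(o) = -124*(-115 + o) = 14260 - 124*o)
g = -44799640/3 (g = ((12564 - 10942)*(-16111 - 11509))/3 = (1622*(-27620))/3 = (⅓)*(-44799640) = -44799640/3 ≈ -1.4933e+7)
W = -44799640/3 ≈ -1.4933e+7
V((-43 + 75)*(49 - 85)) + W = (14260 - 124*(-43 + 75)*(49 - 85)) - 44799640/3 = (14260 - 3968*(-36)) - 44799640/3 = (14260 - 124*(-1152)) - 44799640/3 = (14260 + 142848) - 44799640/3 = 157108 - 44799640/3 = -44328316/3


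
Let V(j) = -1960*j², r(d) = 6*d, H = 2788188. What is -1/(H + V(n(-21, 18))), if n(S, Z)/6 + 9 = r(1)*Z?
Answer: 1/688770372 ≈ 1.4519e-9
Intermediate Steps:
n(S, Z) = -54 + 36*Z (n(S, Z) = -54 + 6*((6*1)*Z) = -54 + 6*(6*Z) = -54 + 36*Z)
-1/(H + V(n(-21, 18))) = -1/(2788188 - 1960*(-54 + 36*18)²) = -1/(2788188 - 1960*(-54 + 648)²) = -1/(2788188 - 1960*594²) = -1/(2788188 - 1960*352836) = -1/(2788188 - 691558560) = -1/(-688770372) = -1*(-1/688770372) = 1/688770372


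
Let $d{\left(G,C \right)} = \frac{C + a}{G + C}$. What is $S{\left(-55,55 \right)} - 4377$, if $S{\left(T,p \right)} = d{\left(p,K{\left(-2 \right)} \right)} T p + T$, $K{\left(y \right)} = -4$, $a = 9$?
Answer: $- \frac{241157}{51} \approx -4728.6$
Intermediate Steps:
$d{\left(G,C \right)} = \frac{9 + C}{C + G}$ ($d{\left(G,C \right)} = \frac{C + 9}{G + C} = \frac{9 + C}{C + G}$)
$S{\left(T,p \right)} = T + \frac{5 T p}{-4 + p}$ ($S{\left(T,p \right)} = \frac{9 - 4}{-4 + p} T p + T = \frac{1}{-4 + p} 5 T p + T = \frac{5}{-4 + p} T p + T = \frac{5 T}{-4 + p} p + T = \frac{5 T p}{-4 + p} + T = T + \frac{5 T p}{-4 + p}$)
$S{\left(-55,55 \right)} - 4377 = 2 \left(-55\right) \frac{1}{-4 + 55} \left(-2 + 3 \cdot 55\right) - 4377 = 2 \left(-55\right) \frac{1}{51} \left(-2 + 165\right) - 4377 = 2 \left(-55\right) \frac{1}{51} \cdot 163 - 4377 = - \frac{17930}{51} - 4377 = - \frac{241157}{51}$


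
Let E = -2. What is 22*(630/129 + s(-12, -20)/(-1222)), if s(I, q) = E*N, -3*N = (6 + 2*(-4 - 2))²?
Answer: 2811468/26273 ≈ 107.01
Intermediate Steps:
N = -12 (N = -(6 + 2*(-4 - 2))²/3 = -(6 + 2*(-6))²/3 = -(6 - 12)²/3 = -⅓*(-6)² = -⅓*36 = -12)
s(I, q) = 24 (s(I, q) = -2*(-12) = 24)
22*(630/129 + s(-12, -20)/(-1222)) = 22*(630/129 + 24/(-1222)) = 22*(630*(1/129) + 24*(-1/1222)) = 22*(210/43 - 12/611) = 22*(127794/26273) = 2811468/26273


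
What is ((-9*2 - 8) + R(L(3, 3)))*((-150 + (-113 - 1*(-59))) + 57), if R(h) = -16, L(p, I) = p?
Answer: 6174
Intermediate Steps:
((-9*2 - 8) + R(L(3, 3)))*((-150 + (-113 - 1*(-59))) + 57) = ((-9*2 - 8) - 16)*((-150 + (-113 - 1*(-59))) + 57) = ((-18 - 8) - 16)*((-150 + (-113 + 59)) + 57) = (-26 - 16)*((-150 - 54) + 57) = -42*(-204 + 57) = -42*(-147) = 6174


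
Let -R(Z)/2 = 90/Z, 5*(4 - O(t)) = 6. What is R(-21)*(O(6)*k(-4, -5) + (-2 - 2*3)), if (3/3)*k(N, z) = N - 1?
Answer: -1320/7 ≈ -188.57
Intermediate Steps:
O(t) = 14/5 (O(t) = 4 - 1/5*6 = 4 - 6/5 = 14/5)
R(Z) = -180/Z
k(N, z) = -1 + N (k(N, z) = N - 1 = -1 + N)
R(-21)*(O(6)*k(-4, -5) + (-2 - 2*3)) = (-180/(-21))*(14*(-1 - 4)/5 + (-2 - 2*3)) = (-180*(-1/21))*((14/5)*(-5) + (-2 - 6)) = 60*(-14 - 8)/7 = (60/7)*(-22) = -1320/7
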